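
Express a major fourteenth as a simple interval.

Subtracting seven from the interval number removes an octave: 14 − 7 = 7.
Quality carries through unchanged, so the simple form is a major seventh.

major seventh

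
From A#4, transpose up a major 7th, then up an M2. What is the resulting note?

A##5

A#4 up a major seventh → G##5 (11 semitones).
G##5 up a major second → A##5 (2 semitones).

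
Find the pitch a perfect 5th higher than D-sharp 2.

A-sharp 2

Counting five letter names up from D lands on A.
A perfect fifth is 7 semitones; 7 semitones up from D#2 gives A#2.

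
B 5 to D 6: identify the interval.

minor third

B to D spans three letter names (B-C-D) — that makes it a third of some quality.
At 3 semitones, B5→D6 falls one short of a major third: minor.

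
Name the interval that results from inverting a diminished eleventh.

augmented fifth

First reduce the compound diminished eleventh to its simple form, a diminished fourth.
Inverted interval numbers add to nine, so a fourth pairs with a fifth (4 + 5 = 9).
Quality inverts too: diminished becomes augmented. That makes the inversion an augmented fifth.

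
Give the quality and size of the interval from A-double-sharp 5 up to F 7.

dd13

A to F spans six letter names (A-B-C-D-E-F), plus an octave — that makes it a thirteenth of some quality.
A major thirteenth would be 21 semitones; A##5 to F7 is 18, three semitones narrower, so the interval is doubly diminished.
(Equivalently, a compound doubly diminished sixth: a doubly diminished sixth plus an octave.)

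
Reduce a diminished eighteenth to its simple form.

Subtracting seven from the interval number removes an octave: 18 − 14 = 4.
So a diminished eighteenth is 2 octaves plus a diminished fourth. The quality is unchanged.

diminished 4th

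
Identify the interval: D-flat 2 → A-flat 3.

D to A spans five letter names (D-E-F-G-A), plus an octave, so the interval is some kind of twelfth.
Counting semitones, Db2→Ab3 is 19, which is the perfect twelfth.
(Equivalently, a compound perfect fifth: a perfect fifth plus an octave.)

P12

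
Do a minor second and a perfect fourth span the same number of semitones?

No

1 semitone (minor second) vs 5 semitones (perfect fourth): not equal.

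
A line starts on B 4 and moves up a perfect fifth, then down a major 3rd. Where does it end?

D 5

A perfect fifth up from B4 is F#5.
A major third down from F#5 is D5.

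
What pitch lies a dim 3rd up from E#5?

G5

The third takes the letter from E up to G.
A diminished third is 2 semitones; 2 semitones up from E#5 gives G5.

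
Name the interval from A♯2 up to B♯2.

M2

A to B spans two letter names (A-B) — that makes it a second of some quality.
Counting semitones, A#2→B#2 is 2, which is the major second.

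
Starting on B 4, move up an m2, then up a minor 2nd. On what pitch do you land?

D flat 5

B4 up a minor second → C5 (1 semitone).
A minor second up from C5 is Db5.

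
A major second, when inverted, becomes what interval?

minor 7th

Interval numbers invert to sum to nine: 2 + 7 = 9, so a second inverts to a seventh.
The quality also flips — major becomes minor — giving a minor seventh.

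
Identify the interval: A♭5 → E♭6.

perfect fifth

A to E spans five letter names (A-B-C-D-E): a fifth.
Counting semitones, Ab5→Eb6 is 7, which is the perfect fifth.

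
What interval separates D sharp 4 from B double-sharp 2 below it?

Descending from D#4 to B##2 is the same interval as ascending B##2 to D#4.
B to D spans three letter names (B-C-D), plus an octave, so the interval is some kind of tenth.
A major tenth would be 16 semitones; B##2 to D#4 is 14, two semitones narrower, so the interval is diminished.
(Equivalently, a compound diminished third: a diminished third plus an octave.)

diminished tenth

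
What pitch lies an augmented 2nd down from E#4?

Counting two letter names down from E lands on D.
An augmented second is 3 semitones; 3 semitones down from E#4 gives D4.

D4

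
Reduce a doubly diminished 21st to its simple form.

doubly diminished seventh

Take out 2 octaves (14 from the number): 21 − 14 = 7.
Quality carries through unchanged, so the simple form is a doubly diminished seventh.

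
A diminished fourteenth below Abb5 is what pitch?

Seven letters down from A (plus an octave) reaches B.
Moving 21 semitones down from Abb5 (the size of a diminished fourteenth) reaches Bb3.

Bb3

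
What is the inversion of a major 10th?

First reduce the compound major tenth to its simple form, a major third.
The rule of nine gives the new number: 9 − 3 = 6, so a third becomes a sixth.
And major becomes minor under inversion, so we get a minor sixth.

minor 6th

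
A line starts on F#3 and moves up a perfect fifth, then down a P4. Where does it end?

Up a perfect fifth from F#3: C#4 (7 semitones up).
C#4 down a perfect fourth → G#3 (5 semitones).

G#3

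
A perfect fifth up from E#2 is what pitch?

B#2

Counting five letter names up from E lands on B.
A perfect fifth spans 7 semitones, so from E#2 the target pitch is B#2.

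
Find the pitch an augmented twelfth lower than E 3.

A flat 1

Five letters down from E (plus an octave) reaches A.
An augmented twelfth is 20 semitones; 20 semitones down from E3 gives Ab1.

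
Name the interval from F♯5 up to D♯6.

major sixth

F to D spans six letter names (F-G-A-B-C-D), so the interval is some kind of sixth.
Counting semitones, F#5→D#6 is 9, which is the major sixth.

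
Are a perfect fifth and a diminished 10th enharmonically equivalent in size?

A perfect fifth is 7 semitones but a diminished tenth is 14 semitones — different sizes.

No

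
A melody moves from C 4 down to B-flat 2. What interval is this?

Descending from C4 to Bb2 is the same interval as ascending Bb2 to C4.
B to C spans two letter names (B-C), plus an octave — that makes it a ninth of some quality.
Bb2 to C4 is 14 semitones, matching the major ninth exactly, so the quality is major.
(Equivalently, a compound major second: a major second plus an octave.)

M9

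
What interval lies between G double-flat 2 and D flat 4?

G to D spans five letter names (G-A-B-C-D), plus an octave, so the interval is some kind of twelfth.
The perfect twelfth is 19 semitones; here we have 20, one semitone wider: augmented.
(Equivalently, a compound augmented fifth: an augmented fifth plus an octave.)

augmented twelfth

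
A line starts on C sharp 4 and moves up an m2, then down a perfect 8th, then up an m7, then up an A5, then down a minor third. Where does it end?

E sharp 4

A minor second up from C#4 is D4.
D4 down a perfect octave → D3 (12 semitones).
D3 up a minor seventh → C4 (10 semitones).
An augmented fifth up from C4 is G#4.
A minor third down from G#4 is E#4.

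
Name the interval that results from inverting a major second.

minor seventh

Inverted interval numbers add to nine, so a second pairs with a seventh (2 + 7 = 9).
Quality inverts too: major becomes minor. That makes the inversion a minor seventh.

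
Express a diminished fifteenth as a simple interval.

diminished octave

Take out an octave (7 from the number): 15 − 7 = 8.
Quality carries through unchanged, so the simple form is a diminished octave.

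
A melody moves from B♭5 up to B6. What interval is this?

B to B is the same letter name, plus an octave, so the interval is some kind of octave.
A perfect octave would be 12 semitones; Bb5 to B6 is 13, one semitone wider, so the interval is augmented.

A8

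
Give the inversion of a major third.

minor 6th

Interval numbers invert to sum to nine: 3 + 6 = 9, so a third inverts to a sixth.
Quality inverts too: major becomes minor. That makes the inversion a minor sixth.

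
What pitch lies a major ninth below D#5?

C#4

Counting two letter names plus an octave down from D lands on C.
A major ninth spans 14 semitones, so from D#5 the target pitch is C#4.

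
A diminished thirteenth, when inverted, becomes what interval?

augmented 3rd

First reduce the compound diminished thirteenth to its simple form, a diminished sixth.
The rule of nine gives the new number: 9 − 6 = 3, so a sixth becomes a third.
And diminished becomes augmented under inversion, so we get an augmented third.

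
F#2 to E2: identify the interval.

major second

Descending from F#2 to E2 is the same interval as ascending E2 to F#2.
E to F spans two letter names (E-F) — that makes it a second of some quality.
Counting semitones, E2→F#2 is 2, which is the major second.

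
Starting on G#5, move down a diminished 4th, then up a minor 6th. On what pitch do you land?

B#5

A diminished fourth down from G#5 is D##5.
A minor sixth up from D##5 is B#5.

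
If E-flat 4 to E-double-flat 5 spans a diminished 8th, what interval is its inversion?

The rule of nine gives the new number: 9 − 8 = 1, so an octave becomes a unison.
And diminished becomes augmented under inversion, so we get an augmented unison.

A1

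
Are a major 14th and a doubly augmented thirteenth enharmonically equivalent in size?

Yes

Both span 23 semitones: a major fourteenth and a doubly augmented thirteenth are the same chromatic distance.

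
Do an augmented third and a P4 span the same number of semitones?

An augmented third spans 5 semitones, and a perfect fourth also spans 5 semitones — they're enharmonic.

Yes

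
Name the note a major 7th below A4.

Counting seven letter names down from A lands on B.
A major seventh is 11 semitones; 11 semitones down from A4 gives Bb3.

Bb3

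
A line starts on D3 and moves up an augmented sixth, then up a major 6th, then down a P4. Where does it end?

Up an augmented sixth from D3: B#3 (10 semitones up).
B#3 up a major sixth → G##4 (9 semitones).
Down a perfect fourth from G##4: D##4 (5 semitones down).

D##4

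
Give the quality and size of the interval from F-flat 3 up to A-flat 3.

major 3rd

F to A spans three letter names (F-G-A), so the interval is some kind of third.
Counting semitones, Fb3→Ab3 is 4, which is the major third.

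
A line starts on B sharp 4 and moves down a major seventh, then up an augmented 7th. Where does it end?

B#4 down a major seventh → C#4 (11 semitones).
C#4 up an augmented seventh → B##4 (12 semitones).

B double-sharp 4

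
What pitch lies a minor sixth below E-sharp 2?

G-double-sharp 1

Six letter names down from E: G.
Moving 8 semitones down from E#2 (the size of a minor sixth) reaches G##1.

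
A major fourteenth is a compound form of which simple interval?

M7

Subtracting seven from the interval number removes an octave: 14 − 7 = 7.
So a major fourteenth is an octave plus a major seventh. The quality is unchanged.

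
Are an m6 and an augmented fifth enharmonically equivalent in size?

A minor sixth spans 8 semitones, and an augmented fifth also spans 8 semitones — they're enharmonic.

Yes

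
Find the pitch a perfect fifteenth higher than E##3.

E##5

The letter stays E (same as the start), shifted two octaves up.
Moving 24 semitones up from E##3 (the size of a perfect fifteenth) reaches E##5.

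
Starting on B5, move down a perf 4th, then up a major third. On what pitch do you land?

B5 down a perfect fourth → F#5 (5 semitones).
A major third up from F#5 is A#5.

A#5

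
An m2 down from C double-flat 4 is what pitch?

The second takes the letter from C down to B.
A minor second is 1 semitone; 1 semitone down from Cbb4 gives Bbb3.

B double-flat 3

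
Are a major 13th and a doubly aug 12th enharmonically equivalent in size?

Yes

Both span 21 semitones: a major thirteenth and a doubly augmented twelfth are the same chromatic distance.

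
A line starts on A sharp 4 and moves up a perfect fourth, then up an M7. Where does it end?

A perfect fourth up from A#4 is D#5.
A major seventh up from D#5 is C##6.

C double-sharp 6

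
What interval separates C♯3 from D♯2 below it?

minor 7th

Descending from C#3 to D#2 is the same interval as ascending D#2 to C#3.
D to C spans seven letter names (D-E-F-G-A-B-C), so the interval is some kind of seventh.
D#2 to C#3 is 10 semitones, a half step short of the major seventh (11), so this is minor.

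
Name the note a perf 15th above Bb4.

A fifteenth keeps the letter name B, two octaves up from B.
A perfect fifteenth is 24 semitones; 24 semitones up from Bb4 gives Bb6.

Bb6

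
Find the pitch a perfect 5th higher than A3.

The fifth takes the letter from A up to E.
A perfect fifth spans 7 semitones, so from A3 the target pitch is E4.

E4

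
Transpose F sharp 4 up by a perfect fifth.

C sharp 5

The fifth takes the letter from F up to C.
Moving 7 semitones up from F#4 (the size of a perfect fifth) reaches C#5.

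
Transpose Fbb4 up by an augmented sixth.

Counting six letter names up from F lands on D.
Moving 10 semitones up from Fbb4 (the size of an augmented sixth) reaches Db5.

Db5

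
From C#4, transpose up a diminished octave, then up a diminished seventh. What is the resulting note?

Bbb5

Up a diminished octave from C#4: C5 (11 semitones up).
A diminished seventh up from C5 is Bbb5.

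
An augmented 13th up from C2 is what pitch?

The thirteenth's letter: C up six letter names plus an octave → A.
An augmented thirteenth is 22 semitones; 22 semitones up from C2 gives A#3.

A#3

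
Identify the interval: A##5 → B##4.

Descending from A##5 to B##4 is the same interval as ascending B##4 to A##5.
B to A spans seven letter names (B-C-D-E-F-G-A), so the interval is some kind of seventh.
B##4 to A##5 is 10 semitones, a half step short of the major seventh (11), so this is minor.

minor 7th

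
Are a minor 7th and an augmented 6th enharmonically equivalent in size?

A minor seventh = 10 semitones = an augmented sixth; enharmonically equal.

Yes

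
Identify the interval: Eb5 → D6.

E to D spans seven letter names (E-F-G-A-B-C-D), so the interval is some kind of seventh.
The major seventh spans 11 semitones, and Eb5 to D6 is exactly 11 semitones — so this is a major seventh.

M7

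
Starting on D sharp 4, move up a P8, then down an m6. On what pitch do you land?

F double-sharp 4

A perfect octave up from D#4 is D#5.
A minor sixth down from D#5 is F##4.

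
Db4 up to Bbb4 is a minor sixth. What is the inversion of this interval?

The rule of nine gives the new number: 9 − 6 = 3, so a sixth becomes a third.
The quality also flips — minor becomes major — giving a major third.

major third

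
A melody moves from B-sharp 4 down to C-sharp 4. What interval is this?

major seventh

Descending from B#4 to C#4 is the same interval as ascending C#4 to B#4.
C to B spans seven letter names (C-D-E-F-G-A-B): a seventh.
The major seventh spans 11 semitones, and C#4 to B#4 is exactly 11 semitones — so this is a major seventh.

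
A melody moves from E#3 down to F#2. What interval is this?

Descending from E#3 to F#2 is the same interval as ascending F#2 to E#3.
F to E spans seven letter names (F-G-A-B-C-D-E): a seventh.
The major seventh spans 11 semitones, and F#2 to E#3 is exactly 11 semitones — so this is a major seventh.

major seventh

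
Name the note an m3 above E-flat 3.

Counting three letter names up from E lands on G.
A minor third is 3 semitones; 3 semitones up from Eb3 gives Gb3.

G-flat 3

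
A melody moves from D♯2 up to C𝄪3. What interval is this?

major 7th

D to C spans seven letter names (D-E-F-G-A-B-C), so the interval is some kind of seventh.
The major seventh spans 11 semitones, and D#2 to C##3 is exactly 11 semitones — so this is a major seventh.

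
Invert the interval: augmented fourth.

Interval numbers invert to sum to nine: 4 + 5 = 9, so a fourth inverts to a fifth.
And augmented becomes diminished under inversion, so we get a diminished fifth.

diminished 5th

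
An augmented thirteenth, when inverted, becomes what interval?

d3

First reduce the compound augmented thirteenth to its simple form, an augmented sixth.
The rule of nine gives the new number: 9 − 6 = 3, so a sixth becomes a third.
The quality also flips — augmented becomes diminished — giving a diminished third.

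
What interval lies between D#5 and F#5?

D to F spans three letter names (D-E-F), so the interval is some kind of third.
A major third would be 4 semitones, but D#5 to F#5 is 3 — one semitone narrower, making it a minor third.

minor third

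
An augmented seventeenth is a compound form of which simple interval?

augmented third

Subtracting seven from the interval number removes an octave: 17 − 14 = 3.
So an augmented seventeenth is 2 octaves plus an augmented third. The quality is unchanged.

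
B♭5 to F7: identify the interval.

perfect twelfth

B to F spans five letter names (B-C-D-E-F), plus an octave, so the interval is some kind of twelfth.
The perfect twelfth spans 19 semitones, and Bb5 to F7 is exactly 19 semitones — so this is a perfect twelfth.
(Equivalently, a compound perfect fifth: a perfect fifth plus an octave.)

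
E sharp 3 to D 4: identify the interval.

E to D spans seven letter names (E-F-G-A-B-C-D): a seventh.
A major seventh would be 11 semitones; E#3 to D4 is 9, two semitones narrower, so the interval is diminished.

d7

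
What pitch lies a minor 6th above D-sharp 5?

The sixth takes the letter from D up to B.
A minor sixth is 8 semitones; 8 semitones up from D#5 gives B5.

B 5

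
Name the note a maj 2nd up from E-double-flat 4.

Two letter names up from E: F.
A major second spans 2 semitones, so from Ebb4 the target pitch is Fb4.

F-flat 4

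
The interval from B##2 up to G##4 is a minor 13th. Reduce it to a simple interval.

minor 6th

Subtracting seven from the interval number removes an octave: 13 − 7 = 6.
So a minor thirteenth is an octave plus a minor sixth. The quality is unchanged.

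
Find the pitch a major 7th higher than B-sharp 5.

The seventh takes the letter from B up to A.
A major seventh spans 11 semitones, so from B#5 the target pitch is A##6.

A-double-sharp 6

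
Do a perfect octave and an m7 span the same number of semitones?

No

A perfect octave is 12 semitones but a minor seventh is 10 semitones — different sizes.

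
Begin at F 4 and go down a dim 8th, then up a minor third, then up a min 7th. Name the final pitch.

G 4

Down a diminished octave from F4: F#3 (11 semitones down).
A minor third up from F#3 is A3.
A3 up a minor seventh → G4 (10 semitones).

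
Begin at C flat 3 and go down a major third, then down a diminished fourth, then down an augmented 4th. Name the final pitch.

Cb3 down a major third → Abb2 (4 semitones).
Abb2 down a diminished fourth → Eb2 (4 semitones).
Eb2 down an augmented fourth → Bbb1 (6 semitones).

B double-flat 1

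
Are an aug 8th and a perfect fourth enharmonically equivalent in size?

No

An augmented octave is 13 semitones but a perfect fourth is 5 semitones — different sizes.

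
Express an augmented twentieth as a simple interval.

augmented sixth

Take out 2 octaves (14 from the number): 20 − 14 = 6.
So an augmented twentieth is 2 octaves plus an augmented sixth. The quality is unchanged.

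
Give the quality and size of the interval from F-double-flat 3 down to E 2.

doubly diminished ninth

Descending from Fbb3 to E2 is the same interval as ascending E2 to Fbb3.
E to F spans two letter names (E-F), plus an octave, so the interval is some kind of ninth.
A major ninth would be 14 semitones; E2 to Fbb3 is 11, three semitones narrower, so the interval is doubly diminished.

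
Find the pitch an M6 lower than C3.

Six letter names down from C: E.
A major sixth is 9 semitones; 9 semitones down from C3 gives Eb2.

Eb2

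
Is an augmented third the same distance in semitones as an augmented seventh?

An augmented third spans 5 semitones; an augmented seventh spans 12 semitones. They differ by 7.

No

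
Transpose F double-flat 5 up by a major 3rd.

A double-flat 5

The third takes the letter from F up to A.
A major third is 4 semitones; 4 semitones up from Fbb5 gives Abb5.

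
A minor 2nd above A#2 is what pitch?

B2

Counting two letter names up from A lands on B.
A minor second spans 1 semitone, so from A#2 the target pitch is B2.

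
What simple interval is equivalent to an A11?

Subtracting seven from the interval number removes an octave: 11 − 7 = 4.
That makes an augmented eleventh a compound augmented fourth — an octave plus an augmented fourth.

augmented 4th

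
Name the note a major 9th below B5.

Two letters down from B (plus an octave) reaches A.
A major ninth spans 14 semitones, so from B5 the target pitch is A4.

A4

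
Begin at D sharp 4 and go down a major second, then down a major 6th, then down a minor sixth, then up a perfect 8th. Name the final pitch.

D#4 down a major second → C#4 (2 semitones).
C#4 down a major sixth → E3 (9 semitones).
A minor sixth down from E3 is G#2.
G#2 up a perfect octave → G#3 (12 semitones).

G sharp 3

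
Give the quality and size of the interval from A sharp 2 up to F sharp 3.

minor sixth

A to F spans six letter names (A-B-C-D-E-F): a sixth.
A major sixth would be 9 semitones, but A#2 to F#3 is 8 — one semitone narrower, making it a minor sixth.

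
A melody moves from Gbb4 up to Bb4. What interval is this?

augmented third

G to B spans three letter names (G-A-B), so the interval is some kind of third.
A major third would be 4 semitones; Gbb4 to Bb4 is 5, one semitone wider, so the interval is augmented.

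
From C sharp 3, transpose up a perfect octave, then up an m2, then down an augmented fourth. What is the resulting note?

A flat 3

A perfect octave up from C#3 is C#4.
Up a minor second from C#4: D4 (1 semitone up).
Down an augmented fourth from D4: Ab3 (6 semitones down).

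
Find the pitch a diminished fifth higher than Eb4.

Bbb4

The fifth takes the letter from E up to B.
A diminished fifth is 6 semitones; 6 semitones up from Eb4 gives Bbb4.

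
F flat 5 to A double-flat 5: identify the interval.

minor third

F to A spans three letter names (F-G-A), so the interval is some kind of third.
A major third would be 4 semitones, but Fb5 to Abb5 is 3 — one semitone narrower, making it a minor third.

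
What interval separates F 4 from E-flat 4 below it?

Descending from F4 to Eb4 is the same interval as ascending Eb4 to F4.
E to F spans two letter names (E-F): a second.
Eb4 to F4 is 2 semitones, matching the major second exactly, so the quality is major.

major second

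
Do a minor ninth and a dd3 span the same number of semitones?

No

A minor ninth is 13 semitones but a doubly diminished third is 1 semitone — different sizes.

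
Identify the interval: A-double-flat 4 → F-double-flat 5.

minor sixth

A to F spans six letter names (A-B-C-D-E-F) — that makes it a sixth of some quality.
A major sixth would be 9 semitones, but Abb4 to Fbb5 is 8 — one semitone narrower, making it a minor sixth.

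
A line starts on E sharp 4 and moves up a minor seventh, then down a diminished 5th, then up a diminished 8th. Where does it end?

G sharp 5

Up a minor seventh from E#4: D#5 (10 semitones up).
Down a diminished fifth from D#5: G##4 (6 semitones down).
A diminished octave up from G##4 is G#5.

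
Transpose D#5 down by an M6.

F#4

Counting six letter names down from D lands on F.
A major sixth is 9 semitones; 9 semitones down from D#5 gives F#4.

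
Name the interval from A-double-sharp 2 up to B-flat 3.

A to B spans two letter names (A-B), plus an octave, so the interval is some kind of ninth.
A major ninth would be 14 semitones; A##2 to Bb3 is 11, three semitones narrower, so the interval is doubly diminished.

doubly diminished 9th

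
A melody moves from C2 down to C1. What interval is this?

perfect 8th

Descending from C2 to C1 is the same interval as ascending C1 to C2.
C to C is the same letter name, plus an octave, so the interval is some kind of octave.
Counting semitones, C1→C2 is 12, which is the perfect octave.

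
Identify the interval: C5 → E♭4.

Descending from C5 to Eb4 is the same interval as ascending Eb4 to C5.
E to C spans six letter names (E-F-G-A-B-C) — that makes it a sixth of some quality.
Counting semitones, Eb4→C5 is 9, which is the major sixth.

major sixth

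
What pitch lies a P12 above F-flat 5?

Counting five letter names plus an octave up from F lands on C.
A perfect twelfth is 19 semitones; 19 semitones up from Fb5 gives Cb7.

C-flat 7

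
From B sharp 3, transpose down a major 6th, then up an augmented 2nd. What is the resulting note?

E double-sharp 3

Down a major sixth from B#3: D#3 (9 semitones down).
D#3 up an augmented second → E##3 (3 semitones).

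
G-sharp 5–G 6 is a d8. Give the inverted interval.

A1

Interval numbers invert to sum to nine: 8 + 1 = 9, so an octave inverts to a unison.
The quality also flips — diminished becomes augmented — giving an augmented unison.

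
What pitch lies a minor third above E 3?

G 3

The third takes the letter from E up to G.
Moving 3 semitones up from E3 (the size of a minor third) reaches G3.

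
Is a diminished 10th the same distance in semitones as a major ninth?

A diminished tenth spans 14 semitones, and a major ninth also spans 14 semitones — they're enharmonic.

Yes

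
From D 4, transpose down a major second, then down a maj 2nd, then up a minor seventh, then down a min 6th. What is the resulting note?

D4 down a major second → C4 (2 semitones).
A major second down from C4 is Bb3.
Bb3 up a minor seventh → Ab4 (10 semitones).
A minor sixth down from Ab4 is C4.

C 4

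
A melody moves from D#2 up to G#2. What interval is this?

D to G spans four letter names (D-E-F-G) — that makes it a fourth of some quality.
Counting semitones, D#2→G#2 is 5, which is the perfect fourth.

perfect fourth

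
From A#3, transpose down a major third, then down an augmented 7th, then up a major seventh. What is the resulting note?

A#3 down a major third → F#3 (4 semitones).
Down an augmented seventh from F#3: Gb2 (12 semitones down).
Up a major seventh from Gb2: F3 (11 semitones up).

F3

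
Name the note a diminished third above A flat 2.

C double-flat 3

Counting three letter names up from A lands on C.
A diminished third is 2 semitones; 2 semitones up from Ab2 gives Cbb3.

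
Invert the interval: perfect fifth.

perfect 4th

Interval numbers invert to sum to nine: 5 + 4 = 9, so a fifth inverts to a fourth.
Quality inverts too: perfect stays perfect. That makes the inversion a perfect fourth.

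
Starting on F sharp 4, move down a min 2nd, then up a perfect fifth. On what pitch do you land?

B sharp 4

A minor second down from F#4 is E#4.
A perfect fifth up from E#4 is B#4.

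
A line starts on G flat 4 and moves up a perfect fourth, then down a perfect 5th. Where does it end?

F flat 4

Gb4 up a perfect fourth → Cb5 (5 semitones).
Down a perfect fifth from Cb5: Fb4 (7 semitones down).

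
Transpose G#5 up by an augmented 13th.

Counting six letter names plus an octave up from G lands on E.
An augmented thirteenth is 22 semitones; 22 semitones up from G#5 gives E##7.

E##7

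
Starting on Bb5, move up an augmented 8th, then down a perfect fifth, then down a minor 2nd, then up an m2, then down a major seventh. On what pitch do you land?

F5

An augmented octave up from Bb5 is B6.
A perfect fifth down from B6 is E6.
A minor second down from E6 is D#6.
D#6 up a minor second → E6 (1 semitone).
E6 down a major seventh → F5 (11 semitones).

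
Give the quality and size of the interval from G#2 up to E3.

G to E spans six letter names (G-A-B-C-D-E), so the interval is some kind of sixth.
At 8 semitones, G#2→E3 falls one short of a major sixth: minor.

m6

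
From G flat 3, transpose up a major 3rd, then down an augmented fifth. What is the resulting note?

A major third up from Gb3 is Bb3.
Down an augmented fifth from Bb3: Ebb3 (8 semitones down).

E double-flat 3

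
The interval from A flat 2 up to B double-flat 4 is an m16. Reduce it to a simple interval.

minor 2nd

Subtracting seven from the interval number removes an octave: 16 − 14 = 2.
That makes a minor sixteenth a compound minor second — 2 octaves plus a minor second.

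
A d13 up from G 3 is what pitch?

Counting six letter names plus an octave up from G lands on E.
A diminished thirteenth is 19 semitones; 19 semitones up from G3 gives Ebb5.

E double-flat 5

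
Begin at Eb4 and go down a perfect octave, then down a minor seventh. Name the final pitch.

F2

A perfect octave down from Eb4 is Eb3.
Eb3 down a minor seventh → F2 (10 semitones).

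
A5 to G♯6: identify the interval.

M7

A to G spans seven letter names (A-B-C-D-E-F-G): a seventh.
The major seventh spans 11 semitones, and A5 to G#6 is exactly 11 semitones — so this is a major seventh.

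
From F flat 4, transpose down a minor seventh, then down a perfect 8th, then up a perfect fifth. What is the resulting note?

D flat 3

A minor seventh down from Fb4 is Gb3.
Down a perfect octave from Gb3: Gb2 (12 semitones down).
Up a perfect fifth from Gb2: Db3 (7 semitones up).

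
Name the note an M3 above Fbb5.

Three letter names up from F: A.
A major third spans 4 semitones, so from Fbb5 the target pitch is Abb5.

Abb5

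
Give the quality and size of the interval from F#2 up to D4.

F to D spans six letter names (F-G-A-B-C-D), plus an octave — that makes it a thirteenth of some quality.
F#2 to D4 is 20 semitones, a half step short of the major thirteenth (21), so this is minor.
(Equivalently, a compound minor sixth: a minor sixth plus an octave.)

minor thirteenth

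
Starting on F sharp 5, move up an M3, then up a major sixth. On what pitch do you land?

F double-sharp 6

F#5 up a major third → A#5 (4 semitones).
A major sixth up from A#5 is F##6.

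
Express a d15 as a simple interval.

d8

Subtracting seven from the interval number removes an octave: 15 − 7 = 8.
So a diminished fifteenth is an octave plus a diminished octave. The quality is unchanged.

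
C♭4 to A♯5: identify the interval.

C to A spans six letter names (C-D-E-F-G-A), plus an octave, so the interval is some kind of thirteenth.
Cb4 to A#5 spans 23 semitones — two semitones wider than the major thirteenth (21) — giving a doubly augmented thirteenth.
(Equivalently, a compound doubly augmented sixth: a doubly augmented sixth plus an octave.)

doubly augmented 13th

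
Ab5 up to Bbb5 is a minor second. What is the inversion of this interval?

major 7th

Interval numbers invert to sum to nine: 2 + 7 = 9, so a second inverts to a seventh.
The quality also flips — minor becomes major — giving a major seventh.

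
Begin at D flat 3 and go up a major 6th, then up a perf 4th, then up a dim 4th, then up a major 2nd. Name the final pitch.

A major sixth up from Db3 is Bb3.
A perfect fourth up from Bb3 is Eb4.
Eb4 up a diminished fourth → Abb4 (4 semitones).
Abb4 up a major second → Bbb4 (2 semitones).

B double-flat 4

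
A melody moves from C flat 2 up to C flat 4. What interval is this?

perfect 15th

C to C is the same letter name, plus 2 octaves: a fifteenth.
Counting semitones, Cb2→Cb4 is 24, which is the perfect fifteenth.
(Equivalently, a compound perfect octave: a perfect octave plus an octave.)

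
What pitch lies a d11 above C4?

Fb5

Counting four letter names plus an octave up from C lands on F.
A diminished eleventh spans 16 semitones, so from C4 the target pitch is Fb5.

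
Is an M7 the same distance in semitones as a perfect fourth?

No

11 semitones (major seventh) vs 5 semitones (perfect fourth): not equal.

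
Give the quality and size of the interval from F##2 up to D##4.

M13

F to D spans six letter names (F-G-A-B-C-D), plus an octave: a thirteenth.
Counting semitones, F##2→D##4 is 21, which is the major thirteenth.
(Equivalently, a compound major sixth: a major sixth plus an octave.)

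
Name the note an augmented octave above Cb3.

An octave keeps the letter name C, an octave up from C.
An augmented octave spans 13 semitones, so from Cb3 the target pitch is C4.

C4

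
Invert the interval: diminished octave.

augmented 1st

The rule of nine gives the new number: 9 − 8 = 1, so an octave becomes a unison.
And diminished becomes augmented under inversion, so we get an augmented unison.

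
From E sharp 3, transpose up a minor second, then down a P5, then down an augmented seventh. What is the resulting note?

A minor second up from E#3 is F#3.
Down a perfect fifth from F#3: B2 (7 semitones down).
B2 down an augmented seventh → Cb2 (12 semitones).

C flat 2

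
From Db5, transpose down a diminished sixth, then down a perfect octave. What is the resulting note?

F#3

A diminished sixth down from Db5 is F#4.
F#4 down a perfect octave → F#3 (12 semitones).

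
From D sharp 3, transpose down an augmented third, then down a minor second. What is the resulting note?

D#3 down an augmented third → Bb2 (5 semitones).
Down a minor second from Bb2: A2 (1 semitone down).

A 2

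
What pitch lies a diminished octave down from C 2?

C sharp 1

An octave keeps the letter name C, an octave down from C.
A diminished octave is 11 semitones; 11 semitones down from C2 gives C#1.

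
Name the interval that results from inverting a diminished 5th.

Interval numbers invert to sum to nine: 5 + 4 = 9, so a fifth inverts to a fourth.
And diminished becomes augmented under inversion, so we get an augmented fourth.

augmented fourth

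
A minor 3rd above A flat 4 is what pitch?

Counting three letter names up from A lands on C.
Moving 3 semitones up from Ab4 (the size of a minor third) reaches Cb5.

C flat 5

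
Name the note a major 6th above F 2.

Six letter names up from F: D.
A major sixth is 9 semitones; 9 semitones up from F2 gives D3.

D 3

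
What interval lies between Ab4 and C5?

A to C spans three letter names (A-B-C): a third.
The major third spans 4 semitones, and Ab4 to C5 is exactly 4 semitones — so this is a major third.

M3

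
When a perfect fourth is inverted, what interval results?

The rule of nine gives the new number: 9 − 4 = 5, so a fourth becomes a fifth.
The quality also flips — perfect stays perfect — giving a perfect fifth.

perfect 5th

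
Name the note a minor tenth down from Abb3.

Fb2

The tenth's letter: A down three letter names plus an octave → F.
A minor tenth is 15 semitones; 15 semitones down from Abb3 gives Fb2.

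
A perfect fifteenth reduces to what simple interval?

P8

Each octave removed subtracts seven from the number: 15 − 7 = 8.
So a perfect fifteenth is an octave plus a perfect octave. The quality is unchanged.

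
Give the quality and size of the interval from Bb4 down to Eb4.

perfect fifth

Descending from Bb4 to Eb4 is the same interval as ascending Eb4 to Bb4.
E to B spans five letter names (E-F-G-A-B), so the interval is some kind of fifth.
Eb4 to Bb4 is 7 semitones, matching the perfect fifth exactly, so the quality is perfect.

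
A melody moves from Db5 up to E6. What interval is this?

augmented ninth

D to E spans two letter names (D-E), plus an octave, so the interval is some kind of ninth.
The major ninth is 14 semitones; here we have 15, one semitone wider: augmented.
(Equivalently, a compound augmented second: an augmented second plus an octave.)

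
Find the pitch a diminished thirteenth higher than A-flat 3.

F-double-flat 5

Counting six letter names plus an octave up from A lands on F.
Moving 19 semitones up from Ab3 (the size of a diminished thirteenth) reaches Fbb5.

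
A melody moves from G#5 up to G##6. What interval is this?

G to G is the same letter name, plus an octave, so the interval is some kind of octave.
A perfect octave would be 12 semitones; G#5 to G##6 is 13, one semitone wider, so the interval is augmented.

augmented octave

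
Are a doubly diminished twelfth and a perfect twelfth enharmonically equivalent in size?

No

A doubly diminished twelfth spans 17 semitones; a perfect twelfth spans 19 semitones. They differ by 2.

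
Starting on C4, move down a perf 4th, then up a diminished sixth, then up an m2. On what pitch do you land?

A perfect fourth down from C4 is G3.
G3 up a diminished sixth → Ebb4 (7 semitones).
Ebb4 up a minor second → Fbb4 (1 semitone).

Fbb4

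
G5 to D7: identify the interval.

G to D spans five letter names (G-A-B-C-D), plus an octave: a twelfth.
Counting semitones, G5→D7 is 19, which is the perfect twelfth.
(Equivalently, a compound perfect fifth: a perfect fifth plus an octave.)

perfect 12th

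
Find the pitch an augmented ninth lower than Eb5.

Dbb4

Counting two letter names plus an octave down from E lands on D.
An augmented ninth is 15 semitones; 15 semitones down from Eb5 gives Dbb4.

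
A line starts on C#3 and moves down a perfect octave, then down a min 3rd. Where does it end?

Down a perfect octave from C#3: C#2 (12 semitones down).
Down a minor third from C#2: A#1 (3 semitones down).

A#1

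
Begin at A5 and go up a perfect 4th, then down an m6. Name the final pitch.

F#5

A5 up a perfect fourth → D6 (5 semitones).
A minor sixth down from D6 is F#5.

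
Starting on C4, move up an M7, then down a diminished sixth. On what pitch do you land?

Up a major seventh from C4: B4 (11 semitones up).
A diminished sixth down from B4 is D##4.

D##4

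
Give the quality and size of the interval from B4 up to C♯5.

major 2nd

B to C spans two letter names (B-C): a second.
B4 to C#5 is 2 semitones, matching the major second exactly, so the quality is major.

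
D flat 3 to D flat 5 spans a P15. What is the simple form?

perfect 8th

Take out an octave (7 from the number): 15 − 7 = 8.
So a perfect fifteenth is an octave plus a perfect octave. The quality is unchanged.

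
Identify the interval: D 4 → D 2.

Descending from D4 to D2 is the same interval as ascending D2 to D4.
D to D is the same letter name, plus 2 octaves — that makes it a fifteenth of some quality.
D2 to D4 is 24 semitones, matching the perfect fifteenth exactly, so the quality is perfect.
(Equivalently, a compound perfect octave: a perfect octave plus an octave.)

P15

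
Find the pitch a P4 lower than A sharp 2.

The fourth takes the letter from A down to E.
Moving 5 semitones down from A#2 (the size of a perfect fourth) reaches E#2.

E sharp 2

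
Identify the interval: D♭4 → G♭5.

D to G spans four letter names (D-E-F-G), plus an octave, so the interval is some kind of eleventh.
Counting semitones, Db4→Gb5 is 17, which is the perfect eleventh.
(Equivalently, a compound perfect fourth: a perfect fourth plus an octave.)

perfect eleventh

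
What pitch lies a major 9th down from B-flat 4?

A-flat 3

Two letters down from B (plus an octave) reaches A.
A major ninth is 14 semitones; 14 semitones down from Bb4 gives Ab3.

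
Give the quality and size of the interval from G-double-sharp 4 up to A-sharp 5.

minor ninth

G to A spans two letter names (G-A), plus an octave: a ninth.
A major ninth would be 14 semitones, but G##4 to A#5 is 13 — one semitone narrower, making it a minor ninth.
(Equivalently, a compound minor second: a minor second plus an octave.)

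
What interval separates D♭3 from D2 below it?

diminished 8th

Descending from Db3 to D2 is the same interval as ascending D2 to Db3.
D to D is the same letter name, plus an octave — that makes it an octave of some quality.
A perfect octave would be 12 semitones; D2 to Db3 is 11, one semitone narrower, so the interval is diminished.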